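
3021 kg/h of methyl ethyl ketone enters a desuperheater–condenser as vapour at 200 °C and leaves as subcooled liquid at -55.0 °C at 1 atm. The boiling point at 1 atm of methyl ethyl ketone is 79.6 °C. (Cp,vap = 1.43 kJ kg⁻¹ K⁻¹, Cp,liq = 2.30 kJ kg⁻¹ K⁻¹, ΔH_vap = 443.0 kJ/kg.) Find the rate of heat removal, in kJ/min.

Q_c = 46600 kJ/min

vapour 200→79.6 °C: -172.17 kJ/kg
condensation at 79.6 °C: -443 kJ/kg
liquid 79.6→-55.0 °C: -309.58 kJ/kg
Δh = -172.17 + -443 + -309.58 = -924.75 kJ/kg
Q = ṁ·Δh = 3021 kg/h × -924.75 kJ/kg = -2.7937e+06 kJ/h
|Q| = 776.02 kW = 46561 kJ/min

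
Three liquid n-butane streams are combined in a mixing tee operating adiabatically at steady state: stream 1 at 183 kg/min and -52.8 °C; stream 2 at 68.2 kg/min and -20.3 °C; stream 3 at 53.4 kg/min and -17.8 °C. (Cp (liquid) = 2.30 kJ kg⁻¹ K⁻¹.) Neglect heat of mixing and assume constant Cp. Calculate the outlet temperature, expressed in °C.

Adiabatic, steady state ⇒ Σ ṁᵢCp,ᵢ(T_out − Tᵢ) = 0
Σ ṁᵢCp,ᵢTᵢ = 183×2.30×-52.8 + 68.2×2.30×-20.3 + 53.4×2.30×-17.8 = -27594
Σ ṁᵢCp,ᵢ = 183×2.30 + 68.2×2.30 + 53.4×2.30 = 700.58
T_out = -27594 / 700.58 = -39.387 °C

T_out = -39.4 °C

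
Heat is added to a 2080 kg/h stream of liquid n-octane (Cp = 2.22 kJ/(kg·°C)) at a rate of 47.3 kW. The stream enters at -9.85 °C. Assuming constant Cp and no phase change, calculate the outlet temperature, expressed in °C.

T_out = 27.0 °C

Q = 47.3 kW = 170280 kJ/h
ΔT = Q/(ṁ·Cp) = 170280/(2080×2.22) = 36.876 K
T_out = -9.85 + 36.876 = 27.026 °C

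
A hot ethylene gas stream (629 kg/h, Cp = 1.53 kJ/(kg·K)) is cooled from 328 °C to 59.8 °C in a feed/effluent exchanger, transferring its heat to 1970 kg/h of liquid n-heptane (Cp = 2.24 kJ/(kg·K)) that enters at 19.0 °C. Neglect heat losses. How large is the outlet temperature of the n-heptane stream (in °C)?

T_c,out = 77.5 °C

Heat released by hot stream: Q = 629 × 1.53 × (328 − 59.8) = 258110 kJ/h
Energy balance on cold side (adiabatic exchanger): Q = ṁ_c·Cp_c·(T_c,out − T_c,in)
T_c,out = 19.0 + 258110/(1970 × 2.24) = 77.491 °C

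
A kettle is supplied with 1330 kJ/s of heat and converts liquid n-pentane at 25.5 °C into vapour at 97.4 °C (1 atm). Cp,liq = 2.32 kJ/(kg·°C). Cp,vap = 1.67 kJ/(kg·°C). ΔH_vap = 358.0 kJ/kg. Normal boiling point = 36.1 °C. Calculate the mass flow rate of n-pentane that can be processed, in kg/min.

Δh = 2.32×(36.1−25.5) + 358.0 + 1.67×(97.4−36.1) = 484.96 kJ/kg
Q = 1330 kJ/s = 1330 kJ/s = 79800 kJ/min
ṁ = Q/Δh = 79800 / 484.96 = 164.55 kg/min

ṁ = 165 kg/min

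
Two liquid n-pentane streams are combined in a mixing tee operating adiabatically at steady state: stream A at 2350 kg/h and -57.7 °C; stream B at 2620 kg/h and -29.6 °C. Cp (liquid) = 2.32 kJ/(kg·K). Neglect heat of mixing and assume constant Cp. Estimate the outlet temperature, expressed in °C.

No heat crosses the boundary, so H_out = H_in.
Σ ṁᵢCp,ᵢTᵢ = 2350×2.32×-57.7 + 2620×2.32×-29.6 = -494500
Σ ṁᵢCp,ᵢ = 2350×2.32 + 2620×2.32 = 11530
T_out = -494500 / 11530 = -42.887 °C

T_out = -42.9 °C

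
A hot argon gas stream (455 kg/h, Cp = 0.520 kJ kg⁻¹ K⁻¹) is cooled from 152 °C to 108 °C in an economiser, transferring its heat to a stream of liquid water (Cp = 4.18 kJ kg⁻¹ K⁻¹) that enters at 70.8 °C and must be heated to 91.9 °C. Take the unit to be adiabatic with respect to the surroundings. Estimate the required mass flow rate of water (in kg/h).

Heat released by hot stream: Q = 455 × 0.520 × (152 − 108) = 10410 kJ/h
Energy balance on cold side (adiabatic exchanger): Q = ṁ_c·Cp_c·(T_c,out − T_c,in)
ṁ_c = 10410 / [4.18 × (91.9 − 70.8)] = 118.03 kg/h

ṁ_c = 118 kg/h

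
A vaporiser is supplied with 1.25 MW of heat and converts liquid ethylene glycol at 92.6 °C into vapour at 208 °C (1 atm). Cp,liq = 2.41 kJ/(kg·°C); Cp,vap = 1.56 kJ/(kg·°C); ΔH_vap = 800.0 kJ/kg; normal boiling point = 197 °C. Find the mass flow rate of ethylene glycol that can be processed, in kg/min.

ṁ = 70.2 kg/min

Δh = 2.41×(197−92.6) + 800.0 + 1.56×(208−197) = 1068.8 kJ/kg
Q = 1.25 MW = 1250 kJ/s = 75000 kJ/min
ṁ = Q/Δh = 75000 / 1068.8 = 70.175 kg/min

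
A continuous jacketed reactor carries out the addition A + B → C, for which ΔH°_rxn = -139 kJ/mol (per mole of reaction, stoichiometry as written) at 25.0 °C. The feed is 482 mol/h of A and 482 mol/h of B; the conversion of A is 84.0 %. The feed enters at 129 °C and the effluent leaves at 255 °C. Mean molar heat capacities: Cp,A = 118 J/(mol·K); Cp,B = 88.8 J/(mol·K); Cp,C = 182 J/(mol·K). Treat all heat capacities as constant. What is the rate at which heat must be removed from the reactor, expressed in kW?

Extent of reaction ξ = 0.840 × 482 = 404.88 mol/h
Reaction term: ξ·ΔH°_rxn = 404.88 × -139 = -56278 kJ/h
Sensible, feed 129→25 °C: -10366 kJ/h
Outlet flows (mol/h): A 77.12, B 77.12, C 404.88
Sensible, products 25→255 °C: 20616 kJ/h
Q = ΔH = -46028 kJ/h = -12.786 kW
Heat removed = 12.786 kW

Q_out = 12.8 kW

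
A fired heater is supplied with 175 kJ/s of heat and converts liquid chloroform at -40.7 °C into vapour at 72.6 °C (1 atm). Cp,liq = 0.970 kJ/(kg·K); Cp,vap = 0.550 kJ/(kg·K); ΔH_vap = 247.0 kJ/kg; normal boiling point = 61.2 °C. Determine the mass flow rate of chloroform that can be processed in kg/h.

ṁ = 1790 kg/h

Δh = 0.970×(61.2−-40.7) + 247.0 + 0.550×(72.6−61.2) = 352.11 kJ/kg
Q = 175 kJ/s = 175 kJ/s = 630000 kJ/h
ṁ = Q/Δh = 630000 / 352.11 = 1789.2 kg/h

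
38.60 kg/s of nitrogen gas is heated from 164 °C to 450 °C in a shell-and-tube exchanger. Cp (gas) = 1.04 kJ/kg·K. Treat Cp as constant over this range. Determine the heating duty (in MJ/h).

Q = 41300 MJ/h

Q = ṁ·Cp·ΔT = 38.60 × 1.04 × (450 − 164) = 11481 kJ/s
Heating duty = 41332 MJ/h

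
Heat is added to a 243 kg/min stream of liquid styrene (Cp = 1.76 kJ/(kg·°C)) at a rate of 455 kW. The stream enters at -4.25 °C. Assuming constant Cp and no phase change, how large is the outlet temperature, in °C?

T_out = 59.6 °C

Q = 455 kW = 27300 kJ/min
ΔT = Q/(ṁ·Cp) = 27300/(243×1.76) = 63.833 K
T_out = -4.25 + 63.833 = 59.583 °C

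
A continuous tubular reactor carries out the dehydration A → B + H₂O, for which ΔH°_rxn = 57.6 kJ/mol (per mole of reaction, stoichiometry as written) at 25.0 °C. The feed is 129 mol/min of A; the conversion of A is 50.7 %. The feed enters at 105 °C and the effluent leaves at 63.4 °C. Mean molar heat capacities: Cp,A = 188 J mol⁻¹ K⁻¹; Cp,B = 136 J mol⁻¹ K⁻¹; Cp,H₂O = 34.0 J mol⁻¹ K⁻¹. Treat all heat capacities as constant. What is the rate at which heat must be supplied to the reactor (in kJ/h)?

Q_in = 163000 kJ/h

Extent of reaction ξ = 0.507 × 129 = 65.403 mol/min
Reaction term: ξ·ΔH°_rxn = 65.403 × 57.6 = 3767.2 kJ/min
Sensible, feed 105→25 °C: -1940.2 kJ/min
Outlet flows (mol/min): A 63.597, B 65.403, H₂O 65.403
Sensible, products 25→63.4 °C: 886.07 kJ/min
Q = ΔH = 2713.1 kJ/min = 45.219 kW
Heat supplied = 162790 kJ/h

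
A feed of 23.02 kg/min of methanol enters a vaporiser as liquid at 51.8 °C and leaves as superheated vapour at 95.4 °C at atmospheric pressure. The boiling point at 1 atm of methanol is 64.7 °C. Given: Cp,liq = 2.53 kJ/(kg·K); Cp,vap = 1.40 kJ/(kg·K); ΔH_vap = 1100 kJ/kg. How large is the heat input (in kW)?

Q = 451 kW

liquid 51.8→64.7 °C: 32.637 kJ/kg
vaporisation at 64.7 °C: 1100 kJ/kg
vapour 64.7→95.4 °C: 42.98 kJ/kg
Δh = 32.637 + 1100 + 42.98 = 1175.6 kJ/kg
Q = ṁ·Δh = 23.02 kg/min × 1175.6 kJ/kg = 27063 kJ/min
|Q| = 451.05 kW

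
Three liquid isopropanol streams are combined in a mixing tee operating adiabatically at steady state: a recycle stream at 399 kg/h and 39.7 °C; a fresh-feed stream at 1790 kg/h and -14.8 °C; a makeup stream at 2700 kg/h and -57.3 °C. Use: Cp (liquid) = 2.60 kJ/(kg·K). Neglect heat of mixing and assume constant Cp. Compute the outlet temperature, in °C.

T_out = -33.8 °C

No heat crosses the boundary, so H_out = H_in.
Σ ṁᵢCp,ᵢTᵢ = 399×2.60×39.7 + 1790×2.60×-14.8 + 2700×2.60×-57.3 = -429940
Σ ṁᵢCp,ᵢ = 399×2.60 + 1790×2.60 + 2700×2.60 = 12711
T_out = -429940 / 12711 = -33.823 °C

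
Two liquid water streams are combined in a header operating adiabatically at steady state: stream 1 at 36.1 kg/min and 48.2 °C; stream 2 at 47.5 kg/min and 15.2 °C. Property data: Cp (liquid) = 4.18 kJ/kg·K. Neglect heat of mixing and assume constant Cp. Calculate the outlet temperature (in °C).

Energy balance with Q = 0: Σ ṁᵢCp,ᵢ(T_out − Tᵢ) = 0
Σ ṁᵢCp,ᵢTᵢ = 36.1×4.18×48.2 + 47.5×4.18×15.2 = 10291
Σ ṁᵢCp,ᵢ = 36.1×4.18 + 47.5×4.18 = 349.45
T_out = 10291 / 349.45 = 29.45 °C

T_out = 29.5 °C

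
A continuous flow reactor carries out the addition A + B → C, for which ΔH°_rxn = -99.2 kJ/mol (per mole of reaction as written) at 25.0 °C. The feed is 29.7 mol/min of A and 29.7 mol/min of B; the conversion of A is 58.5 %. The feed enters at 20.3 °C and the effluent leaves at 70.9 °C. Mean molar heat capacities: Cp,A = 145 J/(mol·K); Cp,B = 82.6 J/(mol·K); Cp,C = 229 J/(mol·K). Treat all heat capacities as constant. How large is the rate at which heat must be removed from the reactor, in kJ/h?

Extent of reaction ξ = 0.585 × 29.7 = 17.374 mol/min
Reaction term: ξ·ΔH°_rxn = 17.374 × -99.2 = -1723.6 kJ/min
Sensible, feed 20.3→25 °C: 31.771 kJ/min
Outlet flows (mol/min): A 12.326, B 12.326, C 17.374
Sensible, products 25→70.9 °C: 311.39 kJ/min
Q = ΔH = -1380.4 kJ/min = -23.007 kW
Heat removed = 82824 kJ/h

Q_out = 82800 kJ/h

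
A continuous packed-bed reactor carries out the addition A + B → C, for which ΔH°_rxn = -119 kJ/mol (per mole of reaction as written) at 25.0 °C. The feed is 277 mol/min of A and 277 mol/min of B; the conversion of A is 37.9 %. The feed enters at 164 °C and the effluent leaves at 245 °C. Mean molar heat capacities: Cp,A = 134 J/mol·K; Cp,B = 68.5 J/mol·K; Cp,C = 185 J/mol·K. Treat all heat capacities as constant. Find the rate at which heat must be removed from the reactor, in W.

Extent of reaction ξ = 0.379 × 277 = 104.98 mol/min
Reaction term: ξ·ΔH°_rxn = 104.98 × -119 = -12493 kJ/min
Sensible, feed 164→25 °C: -7796.9 kJ/min
Outlet flows (mol/min): A 172.02, B 172.02, C 104.98
Sensible, products 25→245 °C: 11936 kJ/min
Q = ΔH = -8353.7 kJ/min = -139.23 kW
Heat removed = 139230 W

Q_out = 139000 W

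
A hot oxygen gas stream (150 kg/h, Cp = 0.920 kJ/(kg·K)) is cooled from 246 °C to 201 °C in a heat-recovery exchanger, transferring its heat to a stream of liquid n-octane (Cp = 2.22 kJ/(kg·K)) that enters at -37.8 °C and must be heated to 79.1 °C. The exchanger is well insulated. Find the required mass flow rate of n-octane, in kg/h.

Heat released by hot stream: Q = 150 × 0.920 × (246 − 201) = 6210 kJ/h
Energy balance on cold side (adiabatic exchanger): Q = ṁ_c·Cp_c·(T_c,out − T_c,in)
ṁ_c = 6210 / [2.22 × (79.1 − -37.8)] = 23.929 kg/h

ṁ_c = 23.9 kg/h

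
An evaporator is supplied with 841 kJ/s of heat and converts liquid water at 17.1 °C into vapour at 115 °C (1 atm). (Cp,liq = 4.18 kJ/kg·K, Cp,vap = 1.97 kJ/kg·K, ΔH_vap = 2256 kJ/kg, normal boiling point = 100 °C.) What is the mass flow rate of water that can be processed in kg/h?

Δh = 4.18×(100−17.1) + 2256 + 1.97×(115−100) = 2632.1 kJ/kg
Q = 841 kJ/s = 841 kJ/s = 3.0276e+06 kJ/h
ṁ = Q/Δh = 3.0276e+06 / 2632.1 = 1150.3 kg/h

ṁ = 1150 kg/h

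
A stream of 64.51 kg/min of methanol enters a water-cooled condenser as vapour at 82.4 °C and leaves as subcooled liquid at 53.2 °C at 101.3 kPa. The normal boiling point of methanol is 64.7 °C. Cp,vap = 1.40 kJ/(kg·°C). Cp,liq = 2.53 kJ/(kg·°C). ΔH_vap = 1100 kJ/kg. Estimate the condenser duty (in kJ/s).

vapour 82.4→64.7 °C: -24.78 kJ/kg
condensation at 64.7 °C: -1100 kJ/kg
liquid 64.7→53.2 °C: -29.095 kJ/kg
Δh = -24.78 + -1100 + -29.095 = -1153.9 kJ/kg
Q = ṁ·Δh = 64.51 kg/min × -1153.9 kJ/kg = -74436 kJ/min
|Q| = 1240.6 kW

Q_c = 1240 kJ/s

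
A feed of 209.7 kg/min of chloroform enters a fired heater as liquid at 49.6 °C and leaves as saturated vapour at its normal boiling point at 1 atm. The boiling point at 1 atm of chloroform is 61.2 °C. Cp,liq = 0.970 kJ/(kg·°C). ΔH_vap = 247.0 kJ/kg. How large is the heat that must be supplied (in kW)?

liquid 49.6→61.2 °C: 11.252 kJ/kg
vaporisation at 61.2 °C: 247 kJ/kg
Δh = 11.252 + 247 = 258.25 kJ/kg
Q = ṁ·Δh = 209.7 kg/min × 258.25 kJ/kg = 54155 kJ/min
|Q| = 902.59 kW

Q = 903 kW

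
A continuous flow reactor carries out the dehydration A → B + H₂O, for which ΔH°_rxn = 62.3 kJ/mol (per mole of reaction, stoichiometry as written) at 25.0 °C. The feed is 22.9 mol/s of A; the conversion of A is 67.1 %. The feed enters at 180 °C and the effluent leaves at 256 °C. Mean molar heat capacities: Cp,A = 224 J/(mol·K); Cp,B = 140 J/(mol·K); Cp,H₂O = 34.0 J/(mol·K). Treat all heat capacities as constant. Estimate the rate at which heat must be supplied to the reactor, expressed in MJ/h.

Extent of reaction ξ = 0.671 × 22.9 = 15.366 mol/s
Reaction term: ξ·ΔH°_rxn = 15.366 × 62.3 = 957.3 kJ/s
Sensible, feed 180→25 °C: -795.09 kJ/s
Outlet flows (mol/s): A 7.5341, B 15.366, H₂O 15.366
Sensible, products 25→256 °C: 1007.5 kJ/s
Q = ΔH = 1169.7 kJ/s = 1169.7 kW
Heat supplied = 4210.8 MJ/h

Q_in = 4210 MJ/h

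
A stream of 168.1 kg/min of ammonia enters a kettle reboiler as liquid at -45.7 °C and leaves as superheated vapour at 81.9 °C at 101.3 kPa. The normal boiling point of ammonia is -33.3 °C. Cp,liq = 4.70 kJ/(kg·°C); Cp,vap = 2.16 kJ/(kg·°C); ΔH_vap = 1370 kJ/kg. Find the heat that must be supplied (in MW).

Q = 4.70 MW

liquid -45.7→-33.3 °C: 58.28 kJ/kg
vaporisation at -33.3 °C: 1370 kJ/kg
vapour -33.3→81.9 °C: 248.83 kJ/kg
Δh = 58.28 + 1370 + 248.83 = 1677.1 kJ/kg
Q = ṁ·Δh = 168.1 kg/min × 1677.1 kJ/kg = 281920 kJ/min
|Q| = 4698.7 kW = 4.6987 MW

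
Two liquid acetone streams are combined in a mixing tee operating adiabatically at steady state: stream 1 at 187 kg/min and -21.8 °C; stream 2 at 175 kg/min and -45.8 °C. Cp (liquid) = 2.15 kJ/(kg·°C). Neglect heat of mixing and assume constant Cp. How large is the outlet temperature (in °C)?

T_out = -33.4 °C

Adiabatic, steady state ⇒ Σ ṁᵢCp,ᵢ(T_out − Tᵢ) = 0
T_out = Σ ṁᵢCp,ᵢTᵢ / Σ ṁᵢCp,ᵢ
      = -25997 / 778.3 = -33.402 °C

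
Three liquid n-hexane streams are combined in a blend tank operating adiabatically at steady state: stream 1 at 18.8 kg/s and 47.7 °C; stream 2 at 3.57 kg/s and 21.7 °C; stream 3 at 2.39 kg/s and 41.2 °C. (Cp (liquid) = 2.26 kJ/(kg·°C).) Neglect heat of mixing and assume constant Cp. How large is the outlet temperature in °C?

No heat crosses the boundary, so H_out = H_in.
T_out = Σ ṁᵢCp,ᵢTᵢ / Σ ṁᵢCp,ᵢ
      = 2424.3 / 55.958 = 43.324 °C

T_out = 43.3 °C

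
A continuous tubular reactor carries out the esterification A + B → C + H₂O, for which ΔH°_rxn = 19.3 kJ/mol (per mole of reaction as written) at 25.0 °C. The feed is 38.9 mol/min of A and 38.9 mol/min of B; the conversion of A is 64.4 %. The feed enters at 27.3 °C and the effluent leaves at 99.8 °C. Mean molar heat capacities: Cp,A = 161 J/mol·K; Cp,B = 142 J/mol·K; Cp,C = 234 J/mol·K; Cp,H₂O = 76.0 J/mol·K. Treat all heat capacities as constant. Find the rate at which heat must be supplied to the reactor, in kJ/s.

Extent of reaction ξ = 0.644 × 38.9 = 25.052 mol/min
Reaction term: ξ·ΔH°_rxn = 25.052 × 19.3 = 483.5 kJ/min
Sensible, feed 27.3→25 °C: -27.109 kJ/min
Outlet flows (mol/min): A 13.848, B 13.848, C 25.052, H₂O 25.052
Sensible, products 25→99.8 °C: 894.76 kJ/min
Q = ΔH = 1351.1 kJ/min = 22.519 kW
Heat supplied = 22.519 kJ/s

Q_in = 22.5 kJ/s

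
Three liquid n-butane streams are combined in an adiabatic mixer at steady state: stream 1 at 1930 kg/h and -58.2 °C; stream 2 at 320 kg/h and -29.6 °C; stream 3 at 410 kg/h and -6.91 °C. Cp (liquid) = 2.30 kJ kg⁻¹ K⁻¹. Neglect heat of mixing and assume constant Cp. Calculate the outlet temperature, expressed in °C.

Adiabatic, steady state ⇒ Σ ṁᵢCp,ᵢ(T_out − Tᵢ) = 0
Σ ṁᵢCp,ᵢTᵢ = 1930×2.30×-58.2 + 320×2.30×-29.6 + 410×2.30×-6.91 = -286650
Σ ṁᵢCp,ᵢ = 1930×2.30 + 320×2.30 + 410×2.30 = 6118
T_out = -286650 / 6118 = -46.854 °C

T_out = -46.9 °C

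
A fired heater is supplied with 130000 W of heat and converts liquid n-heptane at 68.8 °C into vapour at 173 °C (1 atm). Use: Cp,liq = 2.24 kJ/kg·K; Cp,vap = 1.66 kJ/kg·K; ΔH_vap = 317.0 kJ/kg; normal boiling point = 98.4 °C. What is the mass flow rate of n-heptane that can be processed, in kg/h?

ṁ = 923 kg/h

Δh = 2.24×(98.4−68.8) + 317.0 + 1.66×(173−98.4) = 507.14 kJ/kg
Q = 130000 W = 130 kJ/s = 468000 kJ/h
ṁ = Q/Δh = 468000 / 507.14 = 922.82 kg/h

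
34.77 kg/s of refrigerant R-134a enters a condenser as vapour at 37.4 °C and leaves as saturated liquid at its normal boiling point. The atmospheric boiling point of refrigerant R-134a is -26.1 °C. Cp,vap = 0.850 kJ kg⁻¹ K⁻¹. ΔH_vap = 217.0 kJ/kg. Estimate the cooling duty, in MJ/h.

Q_c = 33900 MJ/h

vapour 37.4→-26.1 °C: -53.975 kJ/kg
condensation at -26.1 °C: -217 kJ/kg
Δh = -53.975 + -217 = -270.98 kJ/kg
Q = ṁ·Δh = 34.77 kg/s × -270.98 kJ/kg = -9421.8 kJ/s
|Q| = 9421.8 kW = 33918 MJ/h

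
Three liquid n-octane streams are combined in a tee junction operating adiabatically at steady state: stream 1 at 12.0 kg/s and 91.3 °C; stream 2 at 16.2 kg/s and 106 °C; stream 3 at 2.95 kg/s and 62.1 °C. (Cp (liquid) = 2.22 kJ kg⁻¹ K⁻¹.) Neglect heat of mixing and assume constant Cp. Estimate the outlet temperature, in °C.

Adiabatic, steady state ⇒ Σ ṁᵢCp,ᵢ(T_out − Tᵢ) = 0
Σ ṁᵢCp,ᵢTᵢ = 12.0×2.22×91.3 + 16.2×2.22×106 + 2.95×2.22×62.1 = 6651.1
Σ ṁᵢCp,ᵢ = 12.0×2.22 + 16.2×2.22 + 2.95×2.22 = 69.153
T_out = 6651.1 / 69.153 = 96.18 °C

T_out = 96.2 °C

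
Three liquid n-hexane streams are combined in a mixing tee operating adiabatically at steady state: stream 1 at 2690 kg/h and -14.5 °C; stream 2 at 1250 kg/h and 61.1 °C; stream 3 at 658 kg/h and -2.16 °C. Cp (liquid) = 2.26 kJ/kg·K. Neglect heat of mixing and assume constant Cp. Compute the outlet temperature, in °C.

Adiabatic, steady state ⇒ Σ ṁᵢCp,ᵢ(T_out − Tᵢ) = 0
T_out = Σ ṁᵢCp,ᵢTᵢ / Σ ṁᵢCp,ᵢ
      = 81244 / 10391 = 7.8183 °C

T_out = 7.82 °C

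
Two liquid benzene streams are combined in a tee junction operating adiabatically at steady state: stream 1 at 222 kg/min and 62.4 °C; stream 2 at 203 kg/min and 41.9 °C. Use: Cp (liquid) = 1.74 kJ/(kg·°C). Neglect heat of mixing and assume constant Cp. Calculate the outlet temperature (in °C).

No heat crosses the boundary, so H_out = H_in.
Σ ṁᵢCp,ᵢTᵢ = 222×1.74×62.4 + 203×1.74×41.9 = 38904
Σ ṁᵢCp,ᵢ = 222×1.74 + 203×1.74 = 739.5
T_out = 38904 / 739.5 = 52.608 °C

T_out = 52.6 °C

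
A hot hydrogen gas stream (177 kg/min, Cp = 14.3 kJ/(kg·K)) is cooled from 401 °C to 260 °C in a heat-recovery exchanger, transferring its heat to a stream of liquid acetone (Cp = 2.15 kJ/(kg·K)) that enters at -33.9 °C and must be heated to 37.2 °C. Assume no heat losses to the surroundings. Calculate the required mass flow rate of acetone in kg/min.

ṁ_c = 2330 kg/min

Heat released by hot stream: Q = 177 × 14.3 × (401 − 260) = 356890 kJ/min
Energy balance on cold side (adiabatic exchanger): Q = ṁ_c·Cp_c·(T_c,out − T_c,in)
ṁ_c = 356890 / [2.15 × (37.2 − -33.9)] = 2334.6 kg/min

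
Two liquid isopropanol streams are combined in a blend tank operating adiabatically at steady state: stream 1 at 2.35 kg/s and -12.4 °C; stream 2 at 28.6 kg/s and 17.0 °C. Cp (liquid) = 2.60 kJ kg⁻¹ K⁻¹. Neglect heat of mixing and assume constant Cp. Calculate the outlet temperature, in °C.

T_out = 14.8 °C

Adiabatic, steady state ⇒ Σ ṁᵢCp,ᵢ(T_out − Tᵢ) = 0
T_out = Σ ṁᵢCp,ᵢTᵢ / Σ ṁᵢCp,ᵢ
      = 1188.4 / 80.47 = 14.768 °C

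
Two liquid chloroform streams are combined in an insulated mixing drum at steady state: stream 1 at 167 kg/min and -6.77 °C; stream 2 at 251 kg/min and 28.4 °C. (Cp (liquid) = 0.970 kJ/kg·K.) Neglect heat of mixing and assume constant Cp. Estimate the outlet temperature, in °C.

Adiabatic, steady state ⇒ Σ ṁᵢCp,ᵢ(T_out − Tᵢ) = 0
T_out = Σ ṁᵢCp,ᵢTᵢ / Σ ṁᵢCp,ᵢ
      = 5817.9 / 405.46 = 14.349 °C

T_out = 14.3 °C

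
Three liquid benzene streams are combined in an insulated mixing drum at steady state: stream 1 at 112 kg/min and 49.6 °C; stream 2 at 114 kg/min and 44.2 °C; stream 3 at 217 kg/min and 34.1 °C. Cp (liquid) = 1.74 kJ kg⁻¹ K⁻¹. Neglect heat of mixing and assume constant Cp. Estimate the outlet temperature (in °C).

T_out = 40.6 °C

No heat crosses the boundary, so H_out = H_in.
T_out = Σ ṁᵢCp,ᵢTᵢ / Σ ṁᵢCp,ᵢ
      = 31309 / 770.82 = 40.618 °C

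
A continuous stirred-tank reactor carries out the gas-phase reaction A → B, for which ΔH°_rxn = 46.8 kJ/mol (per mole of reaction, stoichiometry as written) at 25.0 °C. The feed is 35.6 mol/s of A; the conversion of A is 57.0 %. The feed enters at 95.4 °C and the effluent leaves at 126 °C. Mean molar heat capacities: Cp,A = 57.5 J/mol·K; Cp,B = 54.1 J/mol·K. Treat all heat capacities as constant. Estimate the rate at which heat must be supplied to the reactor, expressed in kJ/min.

Extent of reaction ξ = 0.570 × 35.6 = 20.292 mol/s
Reaction term: ξ·ΔH°_rxn = 20.292 × 46.8 = 949.67 kJ/s
Sensible, feed 95.4→25 °C: -144.11 kJ/s
Outlet flows (mol/s): A 15.308, B 20.292
Sensible, products 25→126 °C: 199.78 kJ/s
Q = ΔH = 1005.3 kJ/s = 1005.3 kW
Heat supplied = 60320 kJ/min

Q_in = 60300 kJ/min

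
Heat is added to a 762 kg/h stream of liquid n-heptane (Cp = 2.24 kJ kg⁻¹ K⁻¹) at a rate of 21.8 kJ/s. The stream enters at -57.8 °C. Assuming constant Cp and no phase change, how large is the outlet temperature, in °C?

T_out = -11.8 °C

Q = 21.8 kJ/s = 78480 kJ/h
ΔT = Q/(ṁ·Cp) = 78480/(762×2.24) = 45.979 K
T_out = -57.8 + 45.979 = -11.821 °C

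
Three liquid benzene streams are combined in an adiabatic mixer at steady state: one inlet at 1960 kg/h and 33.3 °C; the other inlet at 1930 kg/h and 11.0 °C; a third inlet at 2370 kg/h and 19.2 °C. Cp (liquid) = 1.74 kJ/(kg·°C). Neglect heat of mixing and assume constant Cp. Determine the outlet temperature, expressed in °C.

T_out = 21.1 °C

Energy balance with Q = 0: Σ ṁᵢCp,ᵢ(T_out − Tᵢ) = 0
Σ ṁᵢCp,ᵢTᵢ = 1960×1.74×33.3 + 1930×1.74×11.0 + 2370×1.74×19.2 = 229680
Σ ṁᵢCp,ᵢ = 1960×1.74 + 1930×1.74 + 2370×1.74 = 10892
T_out = 229680 / 10892 = 21.087 °C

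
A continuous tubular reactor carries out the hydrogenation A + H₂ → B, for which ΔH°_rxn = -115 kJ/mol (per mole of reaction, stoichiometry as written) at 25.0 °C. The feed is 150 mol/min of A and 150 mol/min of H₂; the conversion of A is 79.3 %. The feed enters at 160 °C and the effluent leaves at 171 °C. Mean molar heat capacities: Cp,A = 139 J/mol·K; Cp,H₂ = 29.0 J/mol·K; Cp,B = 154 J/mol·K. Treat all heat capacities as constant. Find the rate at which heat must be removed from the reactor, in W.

Q_out = 227000 W

Extent of reaction ξ = 0.793 × 150 = 118.95 mol/min
Reaction term: ξ·ΔH°_rxn = 118.95 × -115 = -13679 kJ/min
Sensible, feed 160→25 °C: -3402 kJ/min
Outlet flows (mol/min): A 31.05, H₂ 31.05, B 118.95
Sensible, products 25→171 °C: 3436.1 kJ/min
Q = ΔH = -13645 kJ/min = -227.42 kW
Heat removed = 227420 W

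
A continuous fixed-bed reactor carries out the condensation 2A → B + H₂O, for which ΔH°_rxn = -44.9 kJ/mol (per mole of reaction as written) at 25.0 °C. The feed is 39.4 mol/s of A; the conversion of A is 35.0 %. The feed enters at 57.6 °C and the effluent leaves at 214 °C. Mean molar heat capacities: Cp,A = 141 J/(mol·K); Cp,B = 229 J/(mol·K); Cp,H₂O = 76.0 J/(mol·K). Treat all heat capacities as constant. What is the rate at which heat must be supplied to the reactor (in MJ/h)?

Q_in = 2120 MJ/h

Extent of reaction ξ = 0.350 × 39.4 / 2 = 6.895 mol/s
Reaction term: ξ·ΔH°_rxn = 6.895 × -44.9 = -309.59 kJ/s
Sensible, feed 57.6→25 °C: -181.11 kJ/s
Outlet flows (mol/s): A 25.61, B 6.895, H₂O 6.895
Sensible, products 25→214 °C: 1079.9 kJ/s
Q = ΔH = 589.25 kJ/s = 589.25 kW
Heat supplied = 2121.3 MJ/h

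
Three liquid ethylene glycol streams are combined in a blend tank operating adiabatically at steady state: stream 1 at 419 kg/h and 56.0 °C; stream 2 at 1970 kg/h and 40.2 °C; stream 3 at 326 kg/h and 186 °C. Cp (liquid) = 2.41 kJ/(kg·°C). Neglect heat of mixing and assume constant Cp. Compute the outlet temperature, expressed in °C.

Adiabatic, steady state ⇒ Σ ṁᵢCp,ᵢ(T_out − Tᵢ) = 0
T_out = Σ ṁᵢCp,ᵢTᵢ / Σ ṁᵢCp,ᵢ
      = 393540 / 6543.2 = 60.145 °C

T_out = 60.1 °C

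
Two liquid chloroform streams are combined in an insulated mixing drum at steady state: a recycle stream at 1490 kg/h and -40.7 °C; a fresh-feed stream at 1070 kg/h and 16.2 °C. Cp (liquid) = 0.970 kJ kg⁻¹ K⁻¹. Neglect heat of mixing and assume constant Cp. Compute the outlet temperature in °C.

Adiabatic, steady state ⇒ Σ ṁᵢCp,ᵢ(T_out − Tᵢ) = 0
T_out = Σ ṁᵢCp,ᵢTᵢ / Σ ṁᵢCp,ᵢ
      = -42010 / 2483.2 = -16.918 °C

T_out = -16.9 °C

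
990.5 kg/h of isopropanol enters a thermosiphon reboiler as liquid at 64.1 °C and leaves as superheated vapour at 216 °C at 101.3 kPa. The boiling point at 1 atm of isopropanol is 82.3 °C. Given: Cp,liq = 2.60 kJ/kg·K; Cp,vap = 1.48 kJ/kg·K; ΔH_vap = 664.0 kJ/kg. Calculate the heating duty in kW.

Q = 250 kW

liquid 64.1→82.3 °C: 47.32 kJ/kg
vaporisation at 82.3 °C: 664 kJ/kg
vapour 82.3→216 °C: 197.88 kJ/kg
Δh = 47.32 + 664 + 197.88 = 909.2 kJ/kg
Q = ṁ·Δh = 990.5 kg/h × 909.2 kJ/kg = 900560 kJ/h
|Q| = 250.16 kW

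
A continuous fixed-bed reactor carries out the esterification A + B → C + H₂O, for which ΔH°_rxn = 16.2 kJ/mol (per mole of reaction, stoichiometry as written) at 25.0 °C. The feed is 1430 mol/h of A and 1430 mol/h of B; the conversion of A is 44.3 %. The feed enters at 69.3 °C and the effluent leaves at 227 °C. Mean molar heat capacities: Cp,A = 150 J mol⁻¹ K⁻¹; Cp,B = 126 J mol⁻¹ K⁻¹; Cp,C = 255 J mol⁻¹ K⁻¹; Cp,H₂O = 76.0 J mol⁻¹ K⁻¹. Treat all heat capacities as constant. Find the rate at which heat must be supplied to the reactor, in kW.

Extent of reaction ξ = 0.443 × 1430 = 633.49 mol/h
Reaction term: ξ·ΔH°_rxn = 633.49 × 16.2 = 10263 kJ/h
Sensible, feed 69.3→25 °C: -17484 kJ/h
Outlet flows (mol/h): A 796.51, B 796.51, C 633.49, H₂O 633.49
Sensible, products 25→227 °C: 86763 kJ/h
Q = ΔH = 79542 kJ/h = 22.095 kW
Heat supplied = 22.095 kW

Q_in = 22.1 kW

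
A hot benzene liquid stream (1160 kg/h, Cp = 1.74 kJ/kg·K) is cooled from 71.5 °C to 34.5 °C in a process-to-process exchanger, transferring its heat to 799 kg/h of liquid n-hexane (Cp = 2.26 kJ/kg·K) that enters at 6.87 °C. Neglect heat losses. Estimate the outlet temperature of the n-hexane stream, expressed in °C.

T_c,out = 48.2 °C

Heat released by hot stream: Q = 1160 × 1.74 × (71.5 − 34.5) = 74681 kJ/h
Energy balance on cold side (adiabatic exchanger): Q = ṁ_c·Cp_c·(T_c,out − T_c,in)
T_c,out = 6.87 + 74681/(799 × 2.26) = 48.227 °C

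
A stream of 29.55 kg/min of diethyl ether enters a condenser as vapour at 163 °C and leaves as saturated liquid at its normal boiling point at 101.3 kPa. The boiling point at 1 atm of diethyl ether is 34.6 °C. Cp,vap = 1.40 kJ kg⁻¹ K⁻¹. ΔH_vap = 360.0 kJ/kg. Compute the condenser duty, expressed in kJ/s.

Q_c = 266 kJ/s

vapour 163→34.6 °C: -179.76 kJ/kg
condensation at 34.6 °C: -360 kJ/kg
Δh = -179.76 + -360 = -539.76 kJ/kg
Q = ṁ·Δh = 29.55 kg/min × -539.76 kJ/kg = -15950 kJ/min
|Q| = 265.83 kW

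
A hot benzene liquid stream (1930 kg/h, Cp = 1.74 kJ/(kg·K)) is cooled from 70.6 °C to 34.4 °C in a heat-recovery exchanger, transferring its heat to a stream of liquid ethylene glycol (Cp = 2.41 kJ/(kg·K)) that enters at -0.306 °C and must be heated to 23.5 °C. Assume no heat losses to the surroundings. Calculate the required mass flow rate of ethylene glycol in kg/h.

Heat released by hot stream: Q = 1930 × 1.74 × (70.6 − 34.4) = 121570 kJ/h
Energy balance on cold side (adiabatic exchanger): Q = ṁ_c·Cp_c·(T_c,out − T_c,in)
ṁ_c = 121570 / [2.41 × (23.5 − -0.306)] = 2118.9 kg/h

ṁ_c = 2120 kg/h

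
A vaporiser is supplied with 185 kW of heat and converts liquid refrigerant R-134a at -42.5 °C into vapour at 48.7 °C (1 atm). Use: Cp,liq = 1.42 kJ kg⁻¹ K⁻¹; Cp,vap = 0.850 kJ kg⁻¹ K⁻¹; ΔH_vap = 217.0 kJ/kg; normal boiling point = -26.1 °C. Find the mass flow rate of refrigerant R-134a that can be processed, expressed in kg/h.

Δh = 1.42×(-26.1−-42.5) + 217.0 + 0.850×(48.7−-26.1) = 303.87 kJ/kg
Q = 185 kW = 185 kJ/s = 666000 kJ/h
ṁ = Q/Δh = 666000 / 303.87 = 2191.7 kg/h

ṁ = 2190 kg/h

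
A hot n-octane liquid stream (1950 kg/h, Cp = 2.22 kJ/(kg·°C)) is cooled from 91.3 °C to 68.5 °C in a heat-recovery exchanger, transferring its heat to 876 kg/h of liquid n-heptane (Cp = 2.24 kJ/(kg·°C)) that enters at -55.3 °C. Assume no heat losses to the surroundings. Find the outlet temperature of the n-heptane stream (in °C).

T_c,out = -5.00 °C

Heat released by hot stream: Q = 1950 × 2.22 × (91.3 − 68.5) = 98701 kJ/h
Energy balance on cold side (adiabatic exchanger): Q = ṁ_c·Cp_c·(T_c,out − T_c,in)
T_c,out = -55.3 + 98701/(876 × 2.24) = -4.9997 °C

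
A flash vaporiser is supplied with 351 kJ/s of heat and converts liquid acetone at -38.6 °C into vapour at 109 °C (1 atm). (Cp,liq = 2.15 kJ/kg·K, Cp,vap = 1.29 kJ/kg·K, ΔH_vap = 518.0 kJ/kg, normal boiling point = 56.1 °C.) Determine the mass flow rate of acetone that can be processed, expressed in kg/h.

ṁ = 1600 kg/h

Δh = 2.15×(56.1−-38.6) + 518.0 + 1.29×(109−56.1) = 789.85 kJ/kg
Q = 351 kJ/s = 351 kJ/s = 1.2636e+06 kJ/h
ṁ = Q/Δh = 1.2636e+06 / 789.85 = 1599.8 kg/h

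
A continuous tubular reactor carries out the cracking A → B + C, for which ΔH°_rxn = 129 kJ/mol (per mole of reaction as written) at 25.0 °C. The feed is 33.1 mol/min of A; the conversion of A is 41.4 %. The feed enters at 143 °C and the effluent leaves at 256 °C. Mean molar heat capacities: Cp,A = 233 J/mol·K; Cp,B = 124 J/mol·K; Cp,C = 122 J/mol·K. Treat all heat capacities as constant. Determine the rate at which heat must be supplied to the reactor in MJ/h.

Extent of reaction ξ = 0.414 × 33.1 = 13.703 mol/min
Reaction term: ξ·ΔH°_rxn = 13.703 × 129 = 1767.7 kJ/min
Sensible, feed 143→25 °C: -910.05 kJ/min
Outlet flows (mol/min): A 19.397, B 13.703, C 13.703
Sensible, products 25→256 °C: 1822.7 kJ/min
Q = ΔH = 2680.4 kJ/min = 44.673 kW
Heat supplied = 160.82 MJ/h

Q_in = 161 MJ/h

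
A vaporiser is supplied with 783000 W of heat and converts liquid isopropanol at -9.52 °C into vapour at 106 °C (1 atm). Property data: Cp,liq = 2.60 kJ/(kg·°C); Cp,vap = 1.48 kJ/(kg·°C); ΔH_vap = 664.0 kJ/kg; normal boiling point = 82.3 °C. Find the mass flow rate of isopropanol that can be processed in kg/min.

Δh = 2.60×(82.3−-9.52) + 664.0 + 1.48×(106−82.3) = 937.81 kJ/kg
Q = 783000 W = 783 kJ/s = 46980 kJ/min
ṁ = Q/Δh = 46980 / 937.81 = 50.096 kg/min

ṁ = 50.1 kg/min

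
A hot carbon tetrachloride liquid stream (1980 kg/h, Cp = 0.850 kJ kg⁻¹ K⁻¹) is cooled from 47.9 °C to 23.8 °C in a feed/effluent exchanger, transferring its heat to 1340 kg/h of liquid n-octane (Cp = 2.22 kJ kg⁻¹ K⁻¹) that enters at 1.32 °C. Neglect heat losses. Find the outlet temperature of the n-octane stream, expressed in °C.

T_c,out = 15.0 °C

Heat released by hot stream: Q = 1980 × 0.850 × (47.9 − 23.8) = 40560 kJ/h
Energy balance on cold side (adiabatic exchanger): Q = ṁ_c·Cp_c·(T_c,out − T_c,in)
T_c,out = 1.32 + 40560/(1340 × 2.22) = 14.955 °C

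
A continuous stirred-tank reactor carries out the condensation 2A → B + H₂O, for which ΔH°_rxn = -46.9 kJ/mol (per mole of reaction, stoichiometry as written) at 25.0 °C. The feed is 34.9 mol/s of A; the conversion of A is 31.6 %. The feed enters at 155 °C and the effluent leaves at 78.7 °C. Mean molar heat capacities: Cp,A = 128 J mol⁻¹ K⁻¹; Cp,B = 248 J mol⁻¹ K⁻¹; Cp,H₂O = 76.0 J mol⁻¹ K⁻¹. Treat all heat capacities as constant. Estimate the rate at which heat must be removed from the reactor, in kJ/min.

Q_out = 34800 kJ/min

Extent of reaction ξ = 0.316 × 34.9 / 2 = 5.5142 mol/s
Reaction term: ξ·ΔH°_rxn = 5.5142 × -46.9 = -258.62 kJ/s
Sensible, feed 155→25 °C: -580.74 kJ/s
Outlet flows (mol/s): A 23.872, B 5.5142, H₂O 5.5142
Sensible, products 25→78.7 °C: 260.02 kJ/s
Q = ΔH = -579.33 kJ/s = -579.33 kW
Heat removed = 34760 kJ/min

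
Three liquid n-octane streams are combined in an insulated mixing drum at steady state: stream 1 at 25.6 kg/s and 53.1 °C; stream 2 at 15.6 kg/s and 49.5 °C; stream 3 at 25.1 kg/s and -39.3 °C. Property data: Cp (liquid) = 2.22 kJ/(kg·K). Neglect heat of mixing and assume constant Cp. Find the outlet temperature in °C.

Adiabatic, steady state ⇒ Σ ṁᵢCp,ᵢ(T_out − Tᵢ) = 0
T_out = Σ ṁᵢCp,ᵢTᵢ / Σ ṁᵢCp,ᵢ
      = 2542.2 / 147.19 = 17.272 °C

T_out = 17.3 °C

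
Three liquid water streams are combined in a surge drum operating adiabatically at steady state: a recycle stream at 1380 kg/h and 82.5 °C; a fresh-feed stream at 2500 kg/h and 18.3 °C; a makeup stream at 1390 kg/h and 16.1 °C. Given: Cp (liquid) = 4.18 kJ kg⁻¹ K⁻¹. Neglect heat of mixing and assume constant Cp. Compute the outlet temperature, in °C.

No heat crosses the boundary, so H_out = H_in.
T_out = Σ ṁᵢCp,ᵢTᵢ / Σ ṁᵢCp,ᵢ
      = 760670 / 22029 = 34.531 °C

T_out = 34.5 °C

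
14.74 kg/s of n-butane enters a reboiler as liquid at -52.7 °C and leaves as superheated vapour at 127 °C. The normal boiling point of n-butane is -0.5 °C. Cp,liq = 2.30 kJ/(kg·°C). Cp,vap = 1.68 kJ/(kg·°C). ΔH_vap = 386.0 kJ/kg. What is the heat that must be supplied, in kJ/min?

liquid -52.7→-0.5 °C: 120.06 kJ/kg
vaporisation at -0.5 °C: 386 kJ/kg
vapour -0.5→127 °C: 214.2 kJ/kg
Δh = 120.06 + 386 + 214.2 = 720.26 kJ/kg
Q = ṁ·Δh = 14.74 kg/s × 720.26 kJ/kg = 10617 kJ/s
|Q| = 10617 kW = 637000 kJ/min

Q = 637000 kJ/min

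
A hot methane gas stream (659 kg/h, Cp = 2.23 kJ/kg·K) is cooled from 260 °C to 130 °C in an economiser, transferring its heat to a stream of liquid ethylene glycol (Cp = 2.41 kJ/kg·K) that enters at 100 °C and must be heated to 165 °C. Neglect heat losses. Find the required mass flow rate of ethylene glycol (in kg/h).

ṁ_c = 1220 kg/h

Heat released by hot stream: Q = 659 × 2.23 × (260 − 130) = 191040 kJ/h
Energy balance on cold side (adiabatic exchanger): Q = ṁ_c·Cp_c·(T_c,out − T_c,in)
ṁ_c = 191040 / [2.41 × (165 − 100)] = 1219.6 kg/h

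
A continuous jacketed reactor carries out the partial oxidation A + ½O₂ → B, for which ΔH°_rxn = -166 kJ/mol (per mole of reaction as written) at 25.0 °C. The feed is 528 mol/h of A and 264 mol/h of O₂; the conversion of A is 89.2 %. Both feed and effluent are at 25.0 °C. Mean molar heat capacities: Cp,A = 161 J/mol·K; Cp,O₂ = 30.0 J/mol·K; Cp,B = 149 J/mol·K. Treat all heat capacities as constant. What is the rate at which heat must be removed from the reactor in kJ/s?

Q_out = 21.7 kJ/s

Extent of reaction ξ = 0.892 × 528 = 470.98 mol/h
Reaction term: ξ·ΔH°_rxn = 470.98 × -166 = -78182 kJ/h
Q = ΔH = -78182 kJ/h = -21.717 kW
Heat removed = 21.717 kJ/s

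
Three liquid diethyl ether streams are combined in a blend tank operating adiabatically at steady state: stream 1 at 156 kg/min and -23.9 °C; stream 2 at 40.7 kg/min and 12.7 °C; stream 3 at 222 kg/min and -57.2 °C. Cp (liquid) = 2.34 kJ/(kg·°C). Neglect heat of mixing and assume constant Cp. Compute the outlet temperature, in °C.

No heat crosses the boundary, so H_out = H_in.
T_out = Σ ṁᵢCp,ᵢTᵢ / Σ ṁᵢCp,ᵢ
      = -37229 / 979.76 = -37.998 °C

T_out = -38.0 °C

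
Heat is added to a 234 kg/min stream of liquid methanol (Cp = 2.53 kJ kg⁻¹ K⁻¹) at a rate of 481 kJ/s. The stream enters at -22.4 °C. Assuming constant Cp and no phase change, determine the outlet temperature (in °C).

T_out = 26.3 °C

Q = 481 kJ/s = 28860 kJ/min
ΔT = Q/(ṁ·Cp) = 28860/(234×2.53) = 48.748 K
T_out = -22.4 + 48.748 = 26.348 °C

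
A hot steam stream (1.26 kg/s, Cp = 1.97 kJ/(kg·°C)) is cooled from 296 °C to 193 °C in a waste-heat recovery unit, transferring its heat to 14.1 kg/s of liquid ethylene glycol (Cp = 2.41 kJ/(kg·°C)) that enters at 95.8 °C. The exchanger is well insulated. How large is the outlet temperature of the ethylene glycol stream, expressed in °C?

Heat released by hot stream: Q = 1.26 × 1.97 × (296 − 193) = 255.67 kJ/s
Energy balance on cold side (adiabatic exchanger): Q = ṁ_c·Cp_c·(T_c,out − T_c,in)
T_c,out = 95.8 + 255.67/(14.1 × 2.41) = 103.32 °C

T_c,out = 103 °C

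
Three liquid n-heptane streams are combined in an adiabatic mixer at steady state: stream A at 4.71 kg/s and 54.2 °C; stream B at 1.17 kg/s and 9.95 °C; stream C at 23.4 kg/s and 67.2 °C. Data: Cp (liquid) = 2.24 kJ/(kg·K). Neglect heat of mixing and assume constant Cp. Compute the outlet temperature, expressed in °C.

No heat crosses the boundary, so H_out = H_in.
Σ ṁᵢCp,ᵢTᵢ = 4.71×2.24×54.2 + 1.17×2.24×9.95 + 23.4×2.24×67.2 = 4120.3
Σ ṁᵢCp,ᵢ = 4.71×2.24 + 1.17×2.24 + 23.4×2.24 = 65.587
T_out = 4120.3 / 65.587 = 62.821 °C

T_out = 62.8 °C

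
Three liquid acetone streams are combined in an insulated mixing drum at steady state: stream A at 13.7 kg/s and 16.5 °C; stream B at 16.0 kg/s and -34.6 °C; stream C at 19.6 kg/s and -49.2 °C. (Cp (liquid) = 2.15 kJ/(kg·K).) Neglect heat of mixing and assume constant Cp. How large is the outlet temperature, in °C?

T_out = -26.2 °C

No heat crosses the boundary, so H_out = H_in.
Σ ṁᵢCp,ᵢTᵢ = 13.7×2.15×16.5 + 16.0×2.15×-34.6 + 19.6×2.15×-49.2 = -2777.5
Σ ṁᵢCp,ᵢ = 13.7×2.15 + 16.0×2.15 + 19.6×2.15 = 106
T_out = -2777.5 / 106 = -26.204 °C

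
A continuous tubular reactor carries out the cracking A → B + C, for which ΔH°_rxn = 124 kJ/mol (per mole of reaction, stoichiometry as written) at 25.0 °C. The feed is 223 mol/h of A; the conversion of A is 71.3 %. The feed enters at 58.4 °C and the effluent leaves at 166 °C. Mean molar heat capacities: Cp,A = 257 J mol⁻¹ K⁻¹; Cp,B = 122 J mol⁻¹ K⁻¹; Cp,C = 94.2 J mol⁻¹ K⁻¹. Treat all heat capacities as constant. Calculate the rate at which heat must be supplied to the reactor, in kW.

Q_in = 6.94 kW

Extent of reaction ξ = 0.713 × 223 = 159 mol/h
Reaction term: ξ·ΔH°_rxn = 159 × 124 = 19716 kJ/h
Sensible, feed 58.4→25 °C: -1914.2 kJ/h
Outlet flows (mol/h): A 64.001, B 159, C 159
Sensible, products 25→166 °C: 7166.2 kJ/h
Q = ΔH = 24968 kJ/h = 6.9355 kW
Heat supplied = 6.9355 kW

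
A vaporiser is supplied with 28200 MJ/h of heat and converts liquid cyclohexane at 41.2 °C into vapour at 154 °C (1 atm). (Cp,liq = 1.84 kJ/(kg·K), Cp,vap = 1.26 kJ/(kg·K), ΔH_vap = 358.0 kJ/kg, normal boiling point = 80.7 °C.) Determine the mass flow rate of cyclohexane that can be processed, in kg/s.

ṁ = 15.0 kg/s

Δh = 1.84×(80.7−41.2) + 358.0 + 1.26×(154−80.7) = 523.04 kJ/kg
Q = 28200 MJ/h = 7833.3 kJ/s = 7833.3 kJ/s
ṁ = Q/Δh = 7833.3 / 523.04 = 14.977 kg/s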